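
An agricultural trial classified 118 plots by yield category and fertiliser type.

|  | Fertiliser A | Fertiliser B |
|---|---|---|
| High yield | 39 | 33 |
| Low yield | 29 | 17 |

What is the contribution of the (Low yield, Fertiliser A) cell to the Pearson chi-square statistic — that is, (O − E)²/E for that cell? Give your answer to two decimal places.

Row total (Low yield) = 46; column total (Fertiliser A) = 68; N = 118.
Expected count E = 46 × 68 / 118 = 26.508.
Contribution = (O − E)²/E = (29 − 26.508)² / 26.508 = 0.23.

0.23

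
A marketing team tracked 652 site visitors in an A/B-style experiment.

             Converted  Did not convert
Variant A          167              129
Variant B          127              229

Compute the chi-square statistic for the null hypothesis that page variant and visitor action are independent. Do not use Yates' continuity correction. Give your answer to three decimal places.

28.092

Row totals: 296, 356. Column totals: 294, 358. Grand total N = 652.
Expected counts (row total × column total / N):
  Variant A, Converted: 296×294/652 = 133.4724
  Variant A, Did not convert: 296×358/652 = 162.5276
  Variant B, Converted: 356×294/652 = 160.5276
  Variant B, Did not convert: 356×358/652 = 195.4724
Contributions (O − E)²/E:
  (167 − 133.4724)²/133.4724 = 8.4220
  (129 − 162.5276)²/162.5276 = 6.9164
  (127 − 160.5276)²/160.5276 = 7.0025
  (229 − 195.4724)²/195.4724 = 5.7507
χ² = 8.4220 + 6.9164 + 7.0025 + 5.7507 = 28.092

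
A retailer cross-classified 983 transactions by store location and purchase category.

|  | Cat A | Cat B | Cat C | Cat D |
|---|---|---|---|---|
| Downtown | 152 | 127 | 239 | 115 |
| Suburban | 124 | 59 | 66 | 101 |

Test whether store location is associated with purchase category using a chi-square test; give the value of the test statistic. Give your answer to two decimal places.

Row totals: 633, 350. Column totals: 276, 186, 305, 216. Grand total N = 983.
Expected counts (row total × column total / N):
  Downtown, Cat A: 633×276/983 = 177.729
  Downtown, Cat B: 633×186/983 = 119.774
  Downtown, Cat C: 633×305/983 = 196.404
  Downtown, Cat D: 633×216/983 = 139.093
  Suburban, Cat A: 350×276/983 = 98.271
  Suburban, Cat B: 350×186/983 = 66.226
  Suburban, Cat C: 350×305/983 = 108.596
  Suburban, Cat D: 350×216/983 = 76.907
Contributions (O − E)²/E:
  (152 − 177.729)²/177.729 = 3.7247
  (127 − 119.774)²/119.774 = 0.4359
  (239 − 196.404)²/196.404 = 9.2382
  (115 − 139.093)²/139.093 = 4.1733
  (124 − 98.271)²/98.271 = 6.7363
  (59 − 66.226)²/66.226 = 0.7884
  (66 − 108.596)²/108.596 = 16.7080
  (101 − 76.907)²/76.907 = 7.5477
χ² = 3.7247 + 0.4359 + 9.2382 + 4.1733 + 6.7363 + 0.7884 + 16.7080 + 7.5477 = 49.35

49.35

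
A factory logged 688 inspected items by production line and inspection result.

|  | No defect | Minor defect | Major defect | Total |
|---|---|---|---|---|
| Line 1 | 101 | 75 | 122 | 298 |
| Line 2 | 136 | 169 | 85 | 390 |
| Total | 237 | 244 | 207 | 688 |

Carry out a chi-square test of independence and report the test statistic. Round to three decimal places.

36.343

Grand total N = 688.
Expected counts (row total × column total / N):
  Line 1, No defect: 298×237/688 = 102.6541
  Line 1, Minor defect: 298×244/688 = 105.6860
  Line 1, Major defect: 298×207/688 = 89.6599
  Line 2, No defect: 390×237/688 = 134.3459
  Line 2, Minor defect: 390×244/688 = 138.3140
  Line 2, Major defect: 390×207/688 = 117.3401
Contributions (O − E)²/E:
  (101 − 102.6541)²/102.6541 = 0.0267
  (75 − 105.6860)²/105.6860 = 8.9097
  (122 − 89.6599)²/89.6599 = 11.6650
  (136 − 134.3459)²/134.3459 = 0.0204
  (169 − 138.3140)²/138.3140 = 6.8079
  (85 − 117.3401)²/117.3401 = 8.9133
χ² = 0.0267 + 8.9097 + 11.6650 + 0.0204 + 6.8079 + 8.9133 = 36.343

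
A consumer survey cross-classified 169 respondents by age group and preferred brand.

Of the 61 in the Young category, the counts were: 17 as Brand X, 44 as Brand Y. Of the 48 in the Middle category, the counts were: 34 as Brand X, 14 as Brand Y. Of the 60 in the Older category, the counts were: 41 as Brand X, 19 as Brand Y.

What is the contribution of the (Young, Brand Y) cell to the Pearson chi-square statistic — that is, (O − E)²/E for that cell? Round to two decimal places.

Row total (Young) = 61; column total (Brand Y) = 77; N = 169.
Expected count E = 61 × 77 / 169 = 27.793.
Contribution = (O − E)²/E = (44 − 27.793)² / 27.793 = 9.45.

9.45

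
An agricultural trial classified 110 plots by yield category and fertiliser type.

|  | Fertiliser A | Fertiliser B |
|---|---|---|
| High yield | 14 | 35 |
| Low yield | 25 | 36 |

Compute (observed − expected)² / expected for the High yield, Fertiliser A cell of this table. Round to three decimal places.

0.655

Row total (High yield) = 49; column total (Fertiliser A) = 39; N = 110.
Expected count E = 49 × 39 / 110 = 17.3727.
Contribution = (O − E)²/E = (14 − 17.3727)² / 17.3727 = 0.655.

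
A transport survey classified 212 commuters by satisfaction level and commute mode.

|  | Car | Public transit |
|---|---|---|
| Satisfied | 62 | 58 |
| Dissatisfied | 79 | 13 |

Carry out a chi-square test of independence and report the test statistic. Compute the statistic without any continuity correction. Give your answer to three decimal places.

Row totals: 120, 92. Column totals: 141, 71. Grand total N = 212.
Expected counts (row total × column total / N):
  Satisfied, Car: 120×141/212 = 79.8113
  Satisfied, Public transit: 120×71/212 = 40.1887
  Dissatisfied, Car: 92×141/212 = 61.1887
  Dissatisfied, Public transit: 92×71/212 = 30.8113
Contributions (O − E)²/E:
  (62 − 79.8113)²/79.8113 = 3.9749
  (58 − 40.1887)²/40.1887 = 7.8938
  (79 − 61.1887)²/61.1887 = 5.1847
  (13 − 30.8113)²/30.8113 = 10.2963
χ² = 3.9749 + 7.8938 + 5.1847 + 10.2963 = 27.350

27.350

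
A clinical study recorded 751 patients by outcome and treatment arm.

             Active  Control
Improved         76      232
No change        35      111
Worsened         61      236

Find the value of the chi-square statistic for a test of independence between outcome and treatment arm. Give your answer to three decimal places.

Row totals: 308, 146, 297. Column totals: 172, 579. Grand total N = 751.
Expected counts (row total × column total / N):
  Improved, Active: 308×172/751 = 70.5406
  Improved, Control: 308×579/751 = 237.4594
  No change, Active: 146×172/751 = 33.4381
  No change, Control: 146×579/751 = 112.5619
  Worsened, Active: 297×172/751 = 68.0213
  Worsened, Control: 297×579/751 = 228.9787
Contributions (O − E)²/E:
  (76 − 70.5406)²/70.5406 = 0.4225
  (232 − 237.4594)²/237.4594 = 0.1255
  (35 − 33.4381)²/33.4381 = 0.0730
  (111 − 112.5619)²/112.5619 = 0.0217
  (61 − 68.0213)²/68.0213 = 0.7248
  (236 − 228.9787)²/228.9787 = 0.2153
χ² = 0.4225 + 0.1255 + 0.0730 + 0.0217 + 0.7248 + 0.2153 = 1.583

1.583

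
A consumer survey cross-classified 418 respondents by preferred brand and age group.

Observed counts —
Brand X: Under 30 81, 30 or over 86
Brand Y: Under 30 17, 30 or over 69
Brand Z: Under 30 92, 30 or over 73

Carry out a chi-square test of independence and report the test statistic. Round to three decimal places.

Row totals: 167, 86, 165. Column totals: 190, 228. Grand total N = 418.
Expected counts (row total × column total / N):
  Brand X, Under 30: 167×190/418 = 75.9091
  Brand X, 30 or over: 167×228/418 = 91.0909
  Brand Y, Under 30: 86×190/418 = 39.0909
  Brand Y, 30 or over: 86×228/418 = 46.9091
  Brand Z, Under 30: 165×190/418 = 75.0000
  Brand Z, 30 or over: 165×228/418 = 90.0000
Contributions (O − E)²/E:
  (81 − 75.9091)²/75.9091 = 0.3414
  (86 − 91.0909)²/91.0909 = 0.2845
  (17 − 39.0909)²/39.0909 = 12.4839
  (69 − 46.9091)²/46.9091 = 10.4033
  (92 − 75.0000)²/75.0000 = 3.8533
  (73 − 90.0000)²/90.0000 = 3.2111
χ² = 0.3414 + 0.2845 + 12.4839 + 10.4033 + 3.8533 + 3.2111 = 30.578

30.578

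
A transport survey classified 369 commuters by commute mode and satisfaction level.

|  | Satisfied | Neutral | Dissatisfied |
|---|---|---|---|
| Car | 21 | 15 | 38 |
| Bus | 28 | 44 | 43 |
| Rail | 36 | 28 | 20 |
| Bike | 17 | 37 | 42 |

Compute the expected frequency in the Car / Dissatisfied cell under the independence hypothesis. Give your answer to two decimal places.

Row total (Car) = 74; column total (Dissatisfied) = 143; grand total N = 369.
Expected count = (row total × column total) / N = 74 × 143 / 369 = 28.68.

28.68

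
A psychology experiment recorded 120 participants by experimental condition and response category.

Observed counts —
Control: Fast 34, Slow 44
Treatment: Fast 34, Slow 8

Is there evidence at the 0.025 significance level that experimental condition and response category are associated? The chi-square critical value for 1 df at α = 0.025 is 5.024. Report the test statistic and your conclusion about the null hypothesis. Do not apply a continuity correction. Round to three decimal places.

15.520; reject H₀

Row totals: 78, 42. Column totals: 68, 52. Grand total N = 120.
Expected counts (row total × column total / N):
  Control, Fast: 78×68/120 = 44.2000
  Control, Slow: 78×52/120 = 33.8000
  Treatment, Fast: 42×68/120 = 23.8000
  Treatment, Slow: 42×52/120 = 18.2000
Contributions (O − E)²/E:
  (34 − 44.2000)²/44.2000 = 2.3538
  (44 − 33.8000)²/33.8000 = 3.0781
  (34 − 23.8000)²/23.8000 = 4.3714
  (8 − 18.2000)²/18.2000 = 5.7165
χ² = 2.3538 + 3.0781 + 4.3714 + 5.7165 = 15.520
df = (2−1)(2−1) = 1. Since 15.520 > 5.024, reject the null hypothesis of independence at α = 0.025.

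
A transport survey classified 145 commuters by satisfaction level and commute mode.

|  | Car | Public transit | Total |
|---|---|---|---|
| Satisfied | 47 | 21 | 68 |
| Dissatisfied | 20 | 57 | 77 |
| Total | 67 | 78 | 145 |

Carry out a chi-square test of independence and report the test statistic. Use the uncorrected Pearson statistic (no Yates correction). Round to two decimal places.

Grand total N = 145.
Expected counts (row total × column total / N):
  Satisfied, Car: 68×67/145 = 31.421
  Satisfied, Public transit: 68×78/145 = 36.579
  Dissatisfied, Car: 77×67/145 = 35.579
  Dissatisfied, Public transit: 77×78/145 = 41.421
Contributions (O − E)²/E:
  (47 − 31.421)²/31.421 = 7.7243
  (21 − 36.579)²/36.579 = 6.6351
  (20 − 35.579)²/35.579 = 6.8216
  (57 − 41.421)²/41.421 = 5.8595
χ² = 7.7243 + 6.6351 + 6.8216 + 5.8595 = 27.04

27.04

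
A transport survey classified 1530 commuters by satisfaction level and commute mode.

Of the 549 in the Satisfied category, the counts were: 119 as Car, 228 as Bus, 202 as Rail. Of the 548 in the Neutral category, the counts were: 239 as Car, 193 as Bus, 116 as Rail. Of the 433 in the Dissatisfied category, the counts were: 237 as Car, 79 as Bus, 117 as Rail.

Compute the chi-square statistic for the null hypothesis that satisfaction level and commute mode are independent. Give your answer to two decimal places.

Row totals: 549, 548, 433. Column totals: 595, 500, 435. Grand total N = 1530.
Expected counts (row total × column total / N):
  Satisfied, Car: 549×595/1530 = 213.500
  Satisfied, Bus: 549×500/1530 = 179.412
  Satisfied, Rail: 549×435/1530 = 156.088
  Neutral, Car: 548×595/1530 = 213.111
  Neutral, Bus: 548×500/1530 = 179.085
  Neutral, Rail: 548×435/1530 = 155.804
  Dissatisfied, Car: 433×595/1530 = 168.389
  Dissatisfied, Bus: 433×500/1530 = 141.503
  Dissatisfied, Rail: 433×435/1530 = 123.108
Contributions (O − E)²/E:
  (119 − 213.500)²/213.500 = 41.8279
  (228 − 179.412)²/179.412 = 13.1585
  (202 − 156.088)²/156.088 = 13.5046
  (239 − 213.111)²/213.111 = 3.1450
  (193 − 179.085)²/179.085 = 1.0812
  (116 − 155.804)²/155.804 = 10.1689
  (237 − 168.389)²/168.389 = 27.9559
  (79 − 141.503)²/141.503 = 27.6081
  (117 − 123.108)²/123.108 = 0.3030
χ² = 41.8279 + 13.1585 + 13.5046 + 3.1450 + 1.0812 + 10.1689 + 27.9559 + 27.6081 + 0.3030 = 138.75

138.75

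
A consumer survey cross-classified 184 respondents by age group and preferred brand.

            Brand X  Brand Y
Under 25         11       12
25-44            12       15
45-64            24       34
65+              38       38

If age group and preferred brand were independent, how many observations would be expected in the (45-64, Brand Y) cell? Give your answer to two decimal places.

Row total (45-64) = 58; column total (Brand Y) = 99; grand total N = 184.
Expected count = (row total × column total) / N = 58 × 99 / 184 = 31.21.

31.21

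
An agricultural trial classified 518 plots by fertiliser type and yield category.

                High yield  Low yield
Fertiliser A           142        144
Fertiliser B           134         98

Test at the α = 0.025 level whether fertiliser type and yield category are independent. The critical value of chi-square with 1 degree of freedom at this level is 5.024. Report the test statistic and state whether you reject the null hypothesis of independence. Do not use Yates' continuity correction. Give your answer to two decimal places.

Row totals: 286, 232. Column totals: 276, 242. Grand total N = 518.
Expected counts (row total × column total / N):
  Fertiliser A, High yield: 286×276/518 = 152.386
  Fertiliser A, Low yield: 286×242/518 = 133.614
  Fertiliser B, High yield: 232×276/518 = 123.614
  Fertiliser B, Low yield: 232×242/518 = 108.386
Contributions (O − E)²/E:
  (142 − 152.386)²/152.386 = 0.7079
  (144 − 133.614)²/133.614 = 0.8073
  (134 − 123.614)²/123.614 = 0.8726
  (98 − 108.386)²/108.386 = 0.9952
χ² = 0.7079 + 0.8073 + 0.8726 + 0.9952 = 3.38
df = (2−1)(2−1) = 1. Since 3.38 < 5.024, fail to reject the null hypothesis of independence at α = 0.025.

3.38; fail to reject H₀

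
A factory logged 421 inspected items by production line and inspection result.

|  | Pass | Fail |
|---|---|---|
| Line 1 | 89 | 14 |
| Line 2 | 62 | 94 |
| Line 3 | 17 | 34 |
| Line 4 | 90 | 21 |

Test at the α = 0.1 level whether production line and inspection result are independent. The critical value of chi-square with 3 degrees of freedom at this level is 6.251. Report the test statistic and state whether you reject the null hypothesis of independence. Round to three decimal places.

93.035; reject H₀

Row totals: 103, 156, 51, 111. Column totals: 258, 163. Grand total N = 421.
Expected counts (row total × column total / N):
  Line 1, Pass: 103×258/421 = 63.1211
  Line 1, Fail: 103×163/421 = 39.8789
  Line 2, Pass: 156×258/421 = 95.6010
  Line 2, Fail: 156×163/421 = 60.3990
  Line 3, Pass: 51×258/421 = 31.2542
  Line 3, Fail: 51×163/421 = 19.7458
  Line 4, Pass: 111×258/421 = 68.0238
  Line 4, Fail: 111×163/421 = 42.9762
Contributions (O − E)²/E:
  (89 − 63.1211)²/63.1211 = 10.6100
  (14 − 39.8789)²/39.8789 = 16.7938
  (62 − 95.6010)²/95.6010 = 11.8098
  (94 − 60.3990)²/60.3990 = 18.6928
  (17 − 31.2542)²/31.2542 = 6.5010
  (34 − 19.7458)²/19.7458 = 10.2899
  (90 − 68.0238)²/68.0238 = 7.0998
  (21 − 42.9762)²/42.9762 = 11.2377
χ² = 10.6100 + 16.7938 + 11.8098 + 18.6928 + 6.5010 + 10.2899 + 7.0998 + 11.2377 = 93.035
df = (4−1)(2−1) = 3. Since 93.035 > 6.251, reject the null hypothesis of independence at α = 0.1.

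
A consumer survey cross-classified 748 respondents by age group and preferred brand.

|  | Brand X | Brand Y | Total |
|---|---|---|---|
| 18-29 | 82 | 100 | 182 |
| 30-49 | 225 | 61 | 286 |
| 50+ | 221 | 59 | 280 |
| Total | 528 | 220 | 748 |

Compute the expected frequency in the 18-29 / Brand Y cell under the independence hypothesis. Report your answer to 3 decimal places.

53.529

Row total (18-29) = 182; column total (Brand Y) = 220; grand total N = 748.
Expected count = (row total × column total) / N = 182 × 220 / 748 = 53.529.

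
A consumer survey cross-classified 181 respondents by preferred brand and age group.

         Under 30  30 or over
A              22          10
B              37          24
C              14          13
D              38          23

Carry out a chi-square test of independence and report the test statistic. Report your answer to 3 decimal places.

Row totals: 32, 61, 27, 61. Column totals: 111, 70. Grand total N = 181.
Expected counts (row total × column total / N):
  A, Under 30: 32×111/181 = 19.6243
  A, 30 or over: 32×70/181 = 12.3757
  B, Under 30: 61×111/181 = 37.4088
  B, 30 or over: 61×70/181 = 23.5912
  C, Under 30: 27×111/181 = 16.5580
  C, 30 or over: 27×70/181 = 10.4420
  D, Under 30: 61×111/181 = 37.4088
  D, 30 or over: 61×70/181 = 23.5912
Contributions (O − E)²/E:
  (22 − 19.6243)²/19.6243 = 0.2876
  (10 − 12.3757)²/12.3757 = 0.4561
  (37 − 37.4088)²/37.4088 = 0.0045
  (24 − 23.5912)²/23.5912 = 0.0071
  (14 − 16.5580)²/16.5580 = 0.3952
  (13 − 10.4420)²/10.4420 = 0.6266
  (38 − 37.4088)²/37.4088 = 0.0093
  (23 − 23.5912)²/23.5912 = 0.0148
χ² = 0.2876 + 0.4561 + 0.0045 + 0.0071 + 0.3952 + 0.6266 + 0.0093 + 0.0148 = 1.801

1.801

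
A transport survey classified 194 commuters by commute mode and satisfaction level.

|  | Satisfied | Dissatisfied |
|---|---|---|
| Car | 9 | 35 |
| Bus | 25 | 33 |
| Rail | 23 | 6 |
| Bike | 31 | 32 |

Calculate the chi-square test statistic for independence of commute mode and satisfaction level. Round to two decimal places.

24.99

Row totals: 44, 58, 29, 63. Column totals: 88, 106. Grand total N = 194.
Expected counts (row total × column total / N):
  Car, Satisfied: 44×88/194 = 19.959
  Car, Dissatisfied: 44×106/194 = 24.041
  Bus, Satisfied: 58×88/194 = 26.309
  Bus, Dissatisfied: 58×106/194 = 31.691
  Rail, Satisfied: 29×88/194 = 13.155
  Rail, Dissatisfied: 29×106/194 = 15.845
  Bike, Satisfied: 63×88/194 = 28.577
  Bike, Dissatisfied: 63×106/194 = 34.423
Contributions (O − E)²/E:
  (9 − 19.959)²/19.959 = 6.0173
  (35 − 24.041)²/24.041 = 4.9956
  (25 − 26.309)²/26.309 = 0.0651
  (33 − 31.691)²/31.691 = 0.0541
  (23 − 13.155)²/13.155 = 7.3678
  (6 − 15.845)²/15.845 = 6.1170
  (31 − 28.577)²/28.577 = 0.2054
  (32 − 34.423)²/34.423 = 0.1706
χ² = 6.0173 + 4.9956 + 0.0651 + 0.0541 + 7.3678 + 6.1170 + 0.2054 + 0.1706 = 24.99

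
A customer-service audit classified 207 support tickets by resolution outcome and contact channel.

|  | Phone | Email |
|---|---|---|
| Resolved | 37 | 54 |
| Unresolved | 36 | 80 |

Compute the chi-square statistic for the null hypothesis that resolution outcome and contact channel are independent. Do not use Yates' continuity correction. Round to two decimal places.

Row totals: 91, 116. Column totals: 73, 134. Grand total N = 207.
Expected counts (row total × column total / N):
  Resolved, Phone: 91×73/207 = 32.092
  Resolved, Email: 91×134/207 = 58.908
  Unresolved, Phone: 116×73/207 = 40.908
  Unresolved, Email: 116×134/207 = 75.092
Contributions (O − E)²/E:
  (37 − 32.092)²/32.092 = 0.7506
  (54 − 58.908)²/58.908 = 0.4089
  (36 − 40.908)²/40.908 = 0.5888
  (80 − 75.092)²/75.092 = 0.3208
χ² = 0.7506 + 0.4089 + 0.5888 + 0.3208 = 2.07

2.07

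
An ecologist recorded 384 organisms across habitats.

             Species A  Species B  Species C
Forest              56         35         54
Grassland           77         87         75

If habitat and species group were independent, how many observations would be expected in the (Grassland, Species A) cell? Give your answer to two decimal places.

Row total (Grassland) = 239; column total (Species A) = 133; grand total N = 384.
Expected count = (row total × column total) / N = 239 × 133 / 384 = 82.78.

82.78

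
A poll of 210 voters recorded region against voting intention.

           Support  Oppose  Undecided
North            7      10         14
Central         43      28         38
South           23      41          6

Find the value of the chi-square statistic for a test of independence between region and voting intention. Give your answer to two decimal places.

Row totals: 31, 109, 70. Column totals: 73, 79, 58. Grand total N = 210.
Expected counts (row total × column total / N):
  North, Support: 31×73/210 = 10.776
  North, Oppose: 31×79/210 = 11.662
  North, Undecided: 31×58/210 = 8.562
  Central, Support: 109×73/210 = 37.890
  Central, Oppose: 109×79/210 = 41.005
  Central, Undecided: 109×58/210 = 30.105
  South, Support: 70×73/210 = 24.333
  South, Oppose: 70×79/210 = 26.333
  South, Undecided: 70×58/210 = 19.333
Contributions (O − E)²/E:
  (7 − 10.776)²/10.776 = 1.3231
  (10 − 11.662)²/11.662 = 0.2369
  (14 − 8.562)²/8.562 = 3.4538
  (43 − 37.890)²/37.890 = 0.6892
  (28 − 41.005)²/41.005 = 4.1246
  (38 − 30.105)²/30.105 = 2.0705
  (23 − 24.333)²/24.333 = 0.0730
  (41 − 26.333)²/26.333 = 8.1693
  (6 − 19.333)²/19.333 = 9.1951
χ² = 1.3231 + 0.2369 + 3.4538 + 0.6892 + 4.1246 + 2.0705 + 0.0730 + 8.1693 + 9.1951 = 29.34

29.34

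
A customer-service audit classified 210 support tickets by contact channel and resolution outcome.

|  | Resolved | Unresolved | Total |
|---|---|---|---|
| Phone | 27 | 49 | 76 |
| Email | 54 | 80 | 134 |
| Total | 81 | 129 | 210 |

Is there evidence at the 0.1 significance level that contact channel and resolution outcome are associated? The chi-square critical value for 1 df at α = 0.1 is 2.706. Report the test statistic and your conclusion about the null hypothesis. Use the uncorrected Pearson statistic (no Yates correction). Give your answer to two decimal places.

0.47; fail to reject H₀

Grand total N = 210.
Expected counts (row total × column total / N):
  Phone, Resolved: 76×81/210 = 29.314
  Phone, Unresolved: 76×129/210 = 46.686
  Email, Resolved: 134×81/210 = 51.686
  Email, Unresolved: 134×129/210 = 82.314
Contributions (O − E)²/E:
  (27 − 29.314)²/29.314 = 0.1827
  (49 − 46.686)²/46.686 = 0.1147
  (54 − 51.686)²/51.686 = 0.1036
  (80 − 82.314)²/82.314 = 0.0651
χ² = 0.1827 + 0.1147 + 0.1036 + 0.0651 = 0.47
df = (2−1)(2−1) = 1. Since 0.47 < 2.706, fail to reject the null hypothesis of independence at α = 0.1.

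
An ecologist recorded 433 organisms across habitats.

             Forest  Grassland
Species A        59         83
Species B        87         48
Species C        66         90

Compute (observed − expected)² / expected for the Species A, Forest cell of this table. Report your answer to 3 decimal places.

1.593

Row total (Species A) = 142; column total (Forest) = 212; N = 433.
Expected count E = 142 × 212 / 433 = 69.5242.
Contribution = (O − E)²/E = (59 − 69.5242)² / 69.5242 = 1.593.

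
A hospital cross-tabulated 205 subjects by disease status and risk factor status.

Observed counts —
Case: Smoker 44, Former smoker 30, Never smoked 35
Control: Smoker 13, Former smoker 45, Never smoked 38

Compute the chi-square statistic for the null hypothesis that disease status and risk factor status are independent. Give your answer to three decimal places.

Row totals: 109, 96. Column totals: 57, 75, 73. Grand total N = 205.
Expected counts (row total × column total / N):
  Case, Smoker: 109×57/205 = 30.3073
  Case, Former smoker: 109×75/205 = 39.8780
  Case, Never smoked: 109×73/205 = 38.8146
  Control, Smoker: 96×57/205 = 26.6927
  Control, Former smoker: 96×75/205 = 35.1220
  Control, Never smoked: 96×73/205 = 34.1854
Contributions (O − E)²/E:
  (44 − 30.3073)²/30.3073 = 6.1863
  (30 − 39.8780)²/39.8780 = 2.4468
  (35 − 38.8146)²/38.8146 = 0.3749
  (13 − 26.6927)²/26.6927 = 7.0240
  (45 − 35.1220)²/35.1220 = 2.7782
  (38 − 34.1854)²/34.1854 = 0.4257
χ² = 6.1863 + 2.4468 + 0.3749 + 7.0240 + 2.7782 + 0.4257 = 19.236

19.236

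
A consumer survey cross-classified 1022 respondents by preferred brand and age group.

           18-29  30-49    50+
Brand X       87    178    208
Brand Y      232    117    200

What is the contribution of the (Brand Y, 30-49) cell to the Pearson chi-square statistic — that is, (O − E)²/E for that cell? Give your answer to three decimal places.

Row total (Brand Y) = 549; column total (30-49) = 295; N = 1022.
Expected count E = 549 × 295 / 1022 = 158.4687.
Contribution = (O − E)²/E = (117 − 158.4687)² / 158.4687 = 10.852.

10.852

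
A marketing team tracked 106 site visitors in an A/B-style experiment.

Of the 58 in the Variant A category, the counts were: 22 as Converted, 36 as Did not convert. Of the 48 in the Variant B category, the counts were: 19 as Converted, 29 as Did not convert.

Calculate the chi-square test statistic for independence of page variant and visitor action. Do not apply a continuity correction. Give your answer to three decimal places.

0.030

Row totals: 58, 48. Column totals: 41, 65. Grand total N = 106.
Expected counts (row total × column total / N):
  Variant A, Converted: 58×41/106 = 22.4340
  Variant A, Did not convert: 58×65/106 = 35.5660
  Variant B, Converted: 48×41/106 = 18.5660
  Variant B, Did not convert: 48×65/106 = 29.4340
Contributions (O − E)²/E:
  (22 − 22.4340)²/22.4340 = 0.0084
  (36 − 35.5660)²/35.5660 = 0.0053
  (19 − 18.5660)²/18.5660 = 0.0101
  (29 − 29.4340)²/29.4340 = 0.0064
χ² = 0.0084 + 0.0053 + 0.0101 + 0.0064 = 0.030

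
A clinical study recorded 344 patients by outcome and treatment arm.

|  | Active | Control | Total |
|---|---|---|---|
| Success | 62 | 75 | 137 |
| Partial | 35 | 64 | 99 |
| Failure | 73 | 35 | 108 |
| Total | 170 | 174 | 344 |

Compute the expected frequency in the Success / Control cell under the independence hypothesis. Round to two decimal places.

69.30

Row total (Success) = 137; column total (Control) = 174; grand total N = 344.
Expected count = (row total × column total) / N = 137 × 174 / 344 = 69.30.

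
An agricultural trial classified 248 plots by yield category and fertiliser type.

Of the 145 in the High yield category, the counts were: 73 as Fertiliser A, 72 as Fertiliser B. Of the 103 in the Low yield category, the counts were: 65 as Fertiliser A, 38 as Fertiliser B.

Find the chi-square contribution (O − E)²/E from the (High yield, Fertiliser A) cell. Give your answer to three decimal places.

0.732

Row total (High yield) = 145; column total (Fertiliser A) = 138; N = 248.
Expected count E = 145 × 138 / 248 = 80.6855.
Contribution = (O − E)²/E = (73 − 80.6855)² / 80.6855 = 0.732.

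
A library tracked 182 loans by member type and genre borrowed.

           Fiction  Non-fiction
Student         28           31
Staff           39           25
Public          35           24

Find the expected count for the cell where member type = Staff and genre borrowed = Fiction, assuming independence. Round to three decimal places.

35.868

Row total (Staff) = 64; column total (Fiction) = 102; grand total N = 182.
Expected count = (row total × column total) / N = 64 × 102 / 182 = 35.868.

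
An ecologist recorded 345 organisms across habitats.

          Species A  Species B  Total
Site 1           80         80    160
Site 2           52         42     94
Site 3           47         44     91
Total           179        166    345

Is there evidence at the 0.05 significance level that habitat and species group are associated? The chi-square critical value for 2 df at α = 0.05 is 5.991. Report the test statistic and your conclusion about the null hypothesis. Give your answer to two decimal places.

Grand total N = 345.
Expected counts (row total × column total / N):
  Site 1, Species A: 160×179/345 = 83.014
  Site 1, Species B: 160×166/345 = 76.986
  Site 2, Species A: 94×179/345 = 48.771
  Site 2, Species B: 94×166/345 = 45.229
  Site 3, Species A: 91×179/345 = 47.214
  Site 3, Species B: 91×166/345 = 43.786
Contributions (O − E)²/E:
  (80 − 83.014)²/83.014 = 0.1094
  (80 − 76.986)²/76.986 = 0.1180
  (52 − 48.771)²/48.771 = 0.2138
  (42 − 45.229)²/45.229 = 0.2305
  (47 − 47.214)²/47.214 = 0.0010
  (44 − 43.786)²/43.786 = 0.0010
χ² = 0.1094 + 0.1180 + 0.2138 + 0.2305 + 0.0010 + 0.0010 = 0.67
df = (3−1)(2−1) = 2. Since 0.67 < 5.991, fail to reject the null hypothesis of independence at α = 0.05.

0.67; fail to reject H₀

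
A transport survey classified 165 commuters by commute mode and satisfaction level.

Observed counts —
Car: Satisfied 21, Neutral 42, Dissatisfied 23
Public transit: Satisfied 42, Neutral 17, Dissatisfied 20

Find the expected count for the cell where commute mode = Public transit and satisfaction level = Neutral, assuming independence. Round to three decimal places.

28.248

Row total (Public transit) = 79; column total (Neutral) = 59; grand total N = 165.
Expected count = (row total × column total) / N = 79 × 59 / 165 = 28.248.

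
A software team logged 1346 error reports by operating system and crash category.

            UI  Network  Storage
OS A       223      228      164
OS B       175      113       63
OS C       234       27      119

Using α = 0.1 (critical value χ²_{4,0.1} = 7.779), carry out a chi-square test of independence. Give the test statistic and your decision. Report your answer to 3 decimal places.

Row totals: 615, 351, 380. Column totals: 632, 368, 346. Grand total N = 1346.
Expected counts (row total × column total / N):
  OS A, UI: 615×632/1346 = 288.7667
  OS A, Network: 615×368/1346 = 168.1426
  OS A, Storage: 615×346/1346 = 158.0906
  OS B, UI: 351×632/1346 = 164.8083
  OS B, Network: 351×368/1346 = 95.9643
  OS B, Storage: 351×346/1346 = 90.2273
  OS C, UI: 380×632/1346 = 178.4250
  OS C, Network: 380×368/1346 = 103.8930
  OS C, Storage: 380×346/1346 = 97.6820
Contributions (O − E)²/E:
  (223 − 288.7667)²/288.7667 = 14.9784
  (228 − 168.1426)²/168.1426 = 21.3087
  (164 − 158.0906)²/158.0906 = 0.2209
  (175 − 164.8083)²/164.8083 = 0.6303
  (113 − 95.9643)²/95.9643 = 3.0242
  (63 − 90.2273)²/90.2273 = 8.2162
  (234 − 178.4250)²/178.4250 = 17.3102
  (27 − 103.8930)²/103.8930 = 56.9098
  (119 − 97.6820)²/97.6820 = 4.6524
χ² = 14.9784 + 21.3087 + 0.2209 + 0.6303 + 3.0242 + 8.2162 + 17.3102 + 56.9098 + 4.6524 = 127.251
df = (3−1)(3−1) = 4. Since 127.251 > 7.779, reject the null hypothesis of independence at α = 0.1.

127.251; reject H₀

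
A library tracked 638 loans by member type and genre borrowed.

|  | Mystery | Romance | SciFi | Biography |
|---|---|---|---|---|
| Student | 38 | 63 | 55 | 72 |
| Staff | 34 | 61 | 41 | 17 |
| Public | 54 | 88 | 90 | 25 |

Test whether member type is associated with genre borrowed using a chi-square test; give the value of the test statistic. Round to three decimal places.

48.769

Row totals: 228, 153, 257. Column totals: 126, 212, 186, 114. Grand total N = 638.
Expected counts (row total × column total / N):
  Student, Mystery: 228×126/638 = 45.0282
  Student, Romance: 228×212/638 = 75.7618
  Student, SciFi: 228×186/638 = 66.4702
  Student, Biography: 228×114/638 = 40.7398
  Staff, Mystery: 153×126/638 = 30.2163
  Staff, Romance: 153×212/638 = 50.8401
  Staff, SciFi: 153×186/638 = 44.6050
  Staff, Biography: 153×114/638 = 27.3386
  Public, Mystery: 257×126/638 = 50.7555
  Public, Romance: 257×212/638 = 85.3981
  Public, SciFi: 257×186/638 = 74.9248
  Public, Biography: 257×114/638 = 45.9216
Contributions (O − E)²/E:
  (38 − 45.0282)²/45.0282 = 1.0970
  (63 − 75.7618)²/75.7618 = 2.1497
  (55 − 66.4702)²/66.4702 = 1.9793
  (72 − 40.7398)²/40.7398 = 23.9864
  (34 − 30.2163)²/30.2163 = 0.4738
  (61 − 50.8401)²/50.8401 = 2.0304
  (41 − 44.6050)²/44.6050 = 0.2914
  (17 − 27.3386)²/27.3386 = 3.9097
  (54 − 50.7555)²/50.7555 = 0.2074
  (88 − 85.3981)²/85.3981 = 0.0793
  (90 − 74.9248)²/74.9248 = 3.0332
  (25 − 45.9216)²/45.9216 = 9.5318
χ² = 1.0970 + 2.1497 + 1.9793 + 23.9864 + 0.4738 + 2.0304 + 0.2914 + 3.9097 + 0.2074 + 0.0793 + 3.0332 + 9.5318 = 48.769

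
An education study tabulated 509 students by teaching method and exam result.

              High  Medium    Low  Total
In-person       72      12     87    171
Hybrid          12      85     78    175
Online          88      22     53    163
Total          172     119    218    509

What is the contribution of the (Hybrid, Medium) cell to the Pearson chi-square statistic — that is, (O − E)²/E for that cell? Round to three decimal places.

47.505

Row total (Hybrid) = 175; column total (Medium) = 119; N = 509.
Expected count E = 175 × 119 / 509 = 40.9136.
Contribution = (O − E)²/E = (85 − 40.9136)² / 40.9136 = 47.505.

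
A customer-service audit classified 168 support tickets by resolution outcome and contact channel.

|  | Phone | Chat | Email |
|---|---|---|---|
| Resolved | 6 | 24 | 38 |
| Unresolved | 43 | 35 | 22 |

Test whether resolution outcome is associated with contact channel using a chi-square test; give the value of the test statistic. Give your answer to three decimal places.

29.221

Row totals: 68, 100. Column totals: 49, 59, 60. Grand total N = 168.
Expected counts (row total × column total / N):
  Resolved, Phone: 68×49/168 = 19.8333
  Resolved, Chat: 68×59/168 = 23.8810
  Resolved, Email: 68×60/168 = 24.2857
  Unresolved, Phone: 100×49/168 = 29.1667
  Unresolved, Chat: 100×59/168 = 35.1190
  Unresolved, Email: 100×60/168 = 35.7143
Contributions (O − E)²/E:
  (6 − 19.8333)²/19.8333 = 9.6484
  (24 − 23.8810)²/23.8810 = 0.0006
  (38 − 24.2857)²/24.2857 = 7.7446
  (43 − 29.1667)²/29.1667 = 6.5609
  (35 − 35.1190)²/35.1190 = 0.0004
  (22 − 35.7143)²/35.7143 = 5.2663
χ² = 9.6484 + 0.0006 + 7.7446 + 6.5609 + 0.0004 + 5.2663 = 29.221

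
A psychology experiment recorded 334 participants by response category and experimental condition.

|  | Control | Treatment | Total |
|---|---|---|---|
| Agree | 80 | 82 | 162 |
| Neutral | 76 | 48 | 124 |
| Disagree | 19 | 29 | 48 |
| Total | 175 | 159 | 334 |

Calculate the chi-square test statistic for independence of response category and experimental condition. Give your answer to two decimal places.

Grand total N = 334.
Expected counts (row total × column total / N):
  Agree, Control: 162×175/334 = 84.880
  Agree, Treatment: 162×159/334 = 77.120
  Neutral, Control: 124×175/334 = 64.970
  Neutral, Treatment: 124×159/334 = 59.030
  Disagree, Control: 48×175/334 = 25.150
  Disagree, Treatment: 48×159/334 = 22.850
Contributions (O − E)²/E:
  (80 − 84.880)²/84.880 = 0.2806
  (82 − 77.120)²/77.120 = 0.3088
  (76 − 64.970)²/64.970 = 1.8726
  (48 − 59.030)²/59.030 = 2.0610
  (19 − 25.150)²/25.150 = 1.5039
  (29 − 22.850)²/22.850 = 1.6553
χ² = 0.2806 + 0.3088 + 1.8726 + 2.0610 + 1.5039 + 1.6553 = 7.68

7.68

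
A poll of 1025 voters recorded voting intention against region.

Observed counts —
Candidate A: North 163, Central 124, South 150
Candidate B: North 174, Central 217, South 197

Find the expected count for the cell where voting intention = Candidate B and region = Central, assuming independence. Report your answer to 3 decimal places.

Row total (Candidate B) = 588; column total (Central) = 341; grand total N = 1025.
Expected count = (row total × column total) / N = 588 × 341 / 1025 = 195.618.

195.618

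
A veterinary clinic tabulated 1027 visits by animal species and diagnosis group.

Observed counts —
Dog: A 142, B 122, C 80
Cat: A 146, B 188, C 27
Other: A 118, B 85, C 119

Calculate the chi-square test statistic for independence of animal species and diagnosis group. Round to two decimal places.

Row totals: 344, 361, 322. Column totals: 406, 395, 226. Grand total N = 1027.
Expected counts (row total × column total / N):
  Dog, A: 344×406/1027 = 135.992
  Dog, B: 344×395/1027 = 132.308
  Dog, C: 344×226/1027 = 75.700
  Cat, A: 361×406/1027 = 142.713
  Cat, B: 361×395/1027 = 138.846
  Cat, C: 361×226/1027 = 79.441
  Other, A: 322×406/1027 = 127.295
  Other, B: 322×395/1027 = 123.846
  Other, C: 322×226/1027 = 70.859
Contributions (O − E)²/E:
  (142 − 135.992)²/135.992 = 0.2654
  (122 − 132.308)²/132.308 = 0.8031
  (80 − 75.700)²/75.700 = 0.2443
  (146 − 142.713)²/142.713 = 0.0757
  (188 − 138.846)²/138.846 = 17.4014
  (27 − 79.441)²/79.441 = 34.6176
  (118 − 127.295)²/127.295 = 0.6787
  (85 − 123.846)²/123.846 = 12.1846
  (119 − 70.859)²/70.859 = 32.7066
χ² = 0.2654 + 0.8031 + 0.2443 + 0.0757 + 17.4014 + 34.6176 + 0.6787 + 12.1846 + 32.7066 = 98.98

98.98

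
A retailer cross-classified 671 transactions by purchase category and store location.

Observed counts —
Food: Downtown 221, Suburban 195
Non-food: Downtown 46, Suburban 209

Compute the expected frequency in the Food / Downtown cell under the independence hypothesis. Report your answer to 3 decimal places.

Row total (Food) = 416; column total (Downtown) = 267; grand total N = 671.
Expected count = (row total × column total) / N = 416 × 267 / 671 = 165.532.

165.532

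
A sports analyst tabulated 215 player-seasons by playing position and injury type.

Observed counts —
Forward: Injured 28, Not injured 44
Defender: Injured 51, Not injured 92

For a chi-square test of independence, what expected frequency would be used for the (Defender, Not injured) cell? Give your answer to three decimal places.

90.456

Row total (Defender) = 143; column total (Not injured) = 136; grand total N = 215.
Expected count = (row total × column total) / N = 143 × 136 / 215 = 90.456.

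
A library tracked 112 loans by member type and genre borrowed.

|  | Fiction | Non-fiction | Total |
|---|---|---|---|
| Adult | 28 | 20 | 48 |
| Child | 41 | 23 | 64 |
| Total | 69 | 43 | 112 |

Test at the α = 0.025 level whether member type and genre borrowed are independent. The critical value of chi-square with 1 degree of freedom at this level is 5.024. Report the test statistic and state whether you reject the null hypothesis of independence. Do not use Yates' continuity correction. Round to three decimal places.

0.381; fail to reject H₀

Grand total N = 112.
Expected counts (row total × column total / N):
  Adult, Fiction: 48×69/112 = 29.5714
  Adult, Non-fiction: 48×43/112 = 18.4286
  Child, Fiction: 64×69/112 = 39.4286
  Child, Non-fiction: 64×43/112 = 24.5714
Contributions (O − E)²/E:
  (28 − 29.5714)²/29.5714 = 0.0835
  (20 − 18.4286)²/18.4286 = 0.1340
  (41 − 39.4286)²/39.4286 = 0.0626
  (23 − 24.5714)²/24.5714 = 0.1005
χ² = 0.0835 + 0.1340 + 0.0626 + 0.1005 = 0.381
df = (2−1)(2−1) = 1. Since 0.381 < 5.024, fail to reject the null hypothesis of independence at α = 0.025.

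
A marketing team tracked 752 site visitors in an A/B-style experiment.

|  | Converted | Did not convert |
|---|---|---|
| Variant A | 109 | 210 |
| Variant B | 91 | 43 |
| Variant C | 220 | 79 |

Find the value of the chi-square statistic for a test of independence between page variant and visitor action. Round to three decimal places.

106.829

Row totals: 319, 134, 299. Column totals: 420, 332. Grand total N = 752.
Expected counts (row total × column total / N):
  Variant A, Converted: 319×420/752 = 178.1649
  Variant A, Did not convert: 319×332/752 = 140.8351
  Variant B, Converted: 134×420/752 = 74.8404
  Variant B, Did not convert: 134×332/752 = 59.1596
  Variant C, Converted: 299×420/752 = 166.9947
  Variant C, Did not convert: 299×332/752 = 132.0053
Contributions (O − E)²/E:
  (109 − 178.1649)²/178.1649 = 26.8503
  (210 − 140.8351)²/140.8351 = 33.9673
  (91 − 74.8404)²/74.8404 = 3.4892
  (43 − 59.1596)²/59.1596 = 4.4140
  (220 − 166.9947)²/166.9947 = 16.8243
  (79 − 132.0053)²/132.0053 = 21.2837
χ² = 26.8503 + 33.9673 + 3.4892 + 4.4140 + 16.8243 + 21.2837 = 106.829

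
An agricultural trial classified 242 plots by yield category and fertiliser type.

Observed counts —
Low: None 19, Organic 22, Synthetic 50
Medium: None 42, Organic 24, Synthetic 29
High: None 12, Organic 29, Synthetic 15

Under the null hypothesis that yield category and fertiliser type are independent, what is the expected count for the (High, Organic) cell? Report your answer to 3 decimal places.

Row total (High) = 56; column total (Organic) = 75; grand total N = 242.
Expected count = (row total × column total) / N = 56 × 75 / 242 = 17.355.

17.355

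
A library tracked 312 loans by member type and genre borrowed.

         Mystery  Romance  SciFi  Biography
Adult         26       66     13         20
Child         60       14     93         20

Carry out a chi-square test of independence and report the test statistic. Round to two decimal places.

99.22

Row totals: 125, 187. Column totals: 86, 80, 106, 40. Grand total N = 312.
Expected counts (row total × column total / N):
  Adult, Mystery: 125×86/312 = 34.455
  Adult, Romance: 125×80/312 = 32.051
  Adult, SciFi: 125×106/312 = 42.468
  Adult, Biography: 125×40/312 = 16.026
  Child, Mystery: 187×86/312 = 51.545
  Child, Romance: 187×80/312 = 47.949
  Child, SciFi: 187×106/312 = 63.532
  Child, Biography: 187×40/312 = 23.974
Contributions (O − E)²/E:
  (26 − 34.455)²/34.455 = 2.0748
  (66 − 32.051)²/32.051 = 35.9594
  (13 − 42.468)²/42.468 = 20.4475
  (20 − 16.026)²/16.026 = 0.9854
  (60 − 51.545)²/51.545 = 1.3869
  (14 − 47.949)²/47.949 = 24.0367
  (93 − 63.532)²/63.532 = 13.6681
  (20 − 23.974)²/23.974 = 0.6587
χ² = 2.0748 + 35.9594 + 20.4475 + 0.9854 + 1.3869 + 24.0367 + 13.6681 + 0.6587 = 99.22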